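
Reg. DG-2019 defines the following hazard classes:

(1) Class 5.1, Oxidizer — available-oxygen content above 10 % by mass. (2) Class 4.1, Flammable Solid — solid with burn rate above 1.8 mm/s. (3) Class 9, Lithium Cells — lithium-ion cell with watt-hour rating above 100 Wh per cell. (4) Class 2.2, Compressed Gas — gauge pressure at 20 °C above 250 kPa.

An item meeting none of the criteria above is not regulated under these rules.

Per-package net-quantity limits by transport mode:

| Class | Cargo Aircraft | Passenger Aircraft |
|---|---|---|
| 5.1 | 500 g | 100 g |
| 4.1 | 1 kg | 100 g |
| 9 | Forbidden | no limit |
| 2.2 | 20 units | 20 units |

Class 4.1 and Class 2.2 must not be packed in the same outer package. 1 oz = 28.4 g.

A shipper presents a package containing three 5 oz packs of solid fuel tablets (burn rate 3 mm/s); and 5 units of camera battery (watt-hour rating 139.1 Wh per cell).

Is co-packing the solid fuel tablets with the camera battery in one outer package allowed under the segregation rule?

Yes

The solid fuel tablets have burn rate 3 mm/s, which is > 1.8 mm/s, so they are Class 4.1 (Flammable Solid).
Watt-hour rating 139.1 Wh per cell meets the Class 9 criterion (Lithium Cells), so the camera battery is Class 9.
No segregation rule bars Class 4.1 with Class 9.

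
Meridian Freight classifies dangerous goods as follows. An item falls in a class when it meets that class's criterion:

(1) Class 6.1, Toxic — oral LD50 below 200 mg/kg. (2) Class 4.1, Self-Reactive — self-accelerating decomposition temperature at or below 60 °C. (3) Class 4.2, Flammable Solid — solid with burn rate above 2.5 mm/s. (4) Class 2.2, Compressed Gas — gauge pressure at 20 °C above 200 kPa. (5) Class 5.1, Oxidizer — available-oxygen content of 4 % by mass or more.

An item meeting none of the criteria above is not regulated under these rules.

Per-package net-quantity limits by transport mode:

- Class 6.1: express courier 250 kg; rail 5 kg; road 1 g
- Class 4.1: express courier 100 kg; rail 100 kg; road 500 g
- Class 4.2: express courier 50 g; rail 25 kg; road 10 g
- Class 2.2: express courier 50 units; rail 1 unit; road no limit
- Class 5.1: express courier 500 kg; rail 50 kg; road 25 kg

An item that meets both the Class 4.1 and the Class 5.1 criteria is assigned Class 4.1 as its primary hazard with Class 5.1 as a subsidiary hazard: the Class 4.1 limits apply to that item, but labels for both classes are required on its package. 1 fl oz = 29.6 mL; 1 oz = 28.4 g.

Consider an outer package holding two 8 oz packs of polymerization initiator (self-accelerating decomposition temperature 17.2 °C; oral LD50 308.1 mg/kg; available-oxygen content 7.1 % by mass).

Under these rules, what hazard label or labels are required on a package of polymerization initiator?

Self-accelerating decomposition temperature 17.2 °C meets the Class 4.1 criterion (Self-Reactive), so the polymerization initiator is Class 4.1.
With available-oxygen content 7.1 % by mass (≥ 4 % by mass), the polymerization initiator falls in Class 5.1.
By the precedence rule Class 4.1 is primary and Class 5.1 is subsidiary, and that rule requires both labels on the package.

Class 4.1 and 5.1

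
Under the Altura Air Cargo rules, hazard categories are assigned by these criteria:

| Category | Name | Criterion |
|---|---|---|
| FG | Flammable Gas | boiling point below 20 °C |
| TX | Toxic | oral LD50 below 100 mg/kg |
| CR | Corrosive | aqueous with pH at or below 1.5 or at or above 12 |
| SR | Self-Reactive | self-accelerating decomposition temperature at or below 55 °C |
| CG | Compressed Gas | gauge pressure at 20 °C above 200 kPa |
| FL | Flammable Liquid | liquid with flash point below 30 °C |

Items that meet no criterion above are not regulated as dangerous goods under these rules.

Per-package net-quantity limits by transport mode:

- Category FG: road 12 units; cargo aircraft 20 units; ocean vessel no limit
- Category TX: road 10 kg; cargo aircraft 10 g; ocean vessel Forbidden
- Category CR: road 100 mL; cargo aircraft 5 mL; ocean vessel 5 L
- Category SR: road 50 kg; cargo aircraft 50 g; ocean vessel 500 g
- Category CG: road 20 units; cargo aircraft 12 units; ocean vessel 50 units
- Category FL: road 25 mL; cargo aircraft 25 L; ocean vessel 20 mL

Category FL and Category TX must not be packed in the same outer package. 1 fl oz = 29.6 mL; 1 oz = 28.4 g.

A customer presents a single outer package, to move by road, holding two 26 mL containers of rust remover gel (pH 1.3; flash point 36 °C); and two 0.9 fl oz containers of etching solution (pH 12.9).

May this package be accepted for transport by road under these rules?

No

The rust remover gel has pH 1.3, which is ≤ 1.5, so it is Category CR (Corrosive).
With pH 12.9 (≥ 12), the etching solution falls in Category CR.
Category CR net quantity: (two 26 mL containers = 52 mL) + (two 0.9 fl oz containers = 53.28 mL) = 105.28 mL.
105.28 mL > 100 mL (road limit, Category CR) — over the limit.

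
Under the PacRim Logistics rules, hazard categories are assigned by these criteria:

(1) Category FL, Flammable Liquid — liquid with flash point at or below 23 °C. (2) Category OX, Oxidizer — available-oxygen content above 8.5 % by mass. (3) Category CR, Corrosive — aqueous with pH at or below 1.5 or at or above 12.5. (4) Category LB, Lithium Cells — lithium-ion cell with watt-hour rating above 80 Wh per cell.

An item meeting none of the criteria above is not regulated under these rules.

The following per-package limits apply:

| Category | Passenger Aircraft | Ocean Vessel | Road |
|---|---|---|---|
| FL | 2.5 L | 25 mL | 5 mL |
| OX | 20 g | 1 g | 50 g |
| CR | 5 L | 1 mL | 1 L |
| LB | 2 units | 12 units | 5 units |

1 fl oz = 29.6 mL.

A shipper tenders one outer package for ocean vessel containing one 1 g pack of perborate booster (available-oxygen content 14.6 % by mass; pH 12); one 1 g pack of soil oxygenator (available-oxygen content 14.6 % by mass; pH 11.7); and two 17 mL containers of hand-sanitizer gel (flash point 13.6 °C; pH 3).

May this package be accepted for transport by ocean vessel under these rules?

No

With available-oxygen content 14.6 % by mass (> 8.5 % by mass), the perborate booster falls in Category OX.
Soil oxygenator: available-oxygen content 14.6 % by mass > 8.5 % by mass → Category OX (Oxidizer).
Hand-sanitizer gel: flash point 13.6 °C ≤ 23 °C → Category FL (Flammable Liquid).
Total Category OX: 1 g + 1 g = 2 g.
2 g exceeds the ocean vessel limit of 1 g for Category OX.
Category FL quantity: two 17 mL containers = 34 mL.
34 mL > 25 mL (ocean vessel limit, Category FL) — over the limit.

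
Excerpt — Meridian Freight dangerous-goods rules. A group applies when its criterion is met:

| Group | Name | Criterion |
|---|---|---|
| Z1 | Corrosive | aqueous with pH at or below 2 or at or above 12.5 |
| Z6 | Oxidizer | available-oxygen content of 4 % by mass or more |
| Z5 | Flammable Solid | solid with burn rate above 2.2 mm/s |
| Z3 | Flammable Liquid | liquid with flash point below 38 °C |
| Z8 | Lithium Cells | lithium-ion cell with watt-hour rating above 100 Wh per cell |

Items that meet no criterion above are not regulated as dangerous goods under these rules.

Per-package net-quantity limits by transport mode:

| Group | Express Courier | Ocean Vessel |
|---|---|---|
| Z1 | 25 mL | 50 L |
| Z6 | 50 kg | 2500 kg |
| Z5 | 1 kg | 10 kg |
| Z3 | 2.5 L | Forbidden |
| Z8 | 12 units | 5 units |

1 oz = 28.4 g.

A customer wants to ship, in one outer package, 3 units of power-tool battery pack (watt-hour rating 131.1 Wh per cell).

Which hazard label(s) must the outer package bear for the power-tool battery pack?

Watt-hour rating 131.1 Wh per cell meets the Group Z8 criterion (Lithium Cells), so the power-tool battery pack is Group Z8.
Only the Group Z8 label is required.

Group Z8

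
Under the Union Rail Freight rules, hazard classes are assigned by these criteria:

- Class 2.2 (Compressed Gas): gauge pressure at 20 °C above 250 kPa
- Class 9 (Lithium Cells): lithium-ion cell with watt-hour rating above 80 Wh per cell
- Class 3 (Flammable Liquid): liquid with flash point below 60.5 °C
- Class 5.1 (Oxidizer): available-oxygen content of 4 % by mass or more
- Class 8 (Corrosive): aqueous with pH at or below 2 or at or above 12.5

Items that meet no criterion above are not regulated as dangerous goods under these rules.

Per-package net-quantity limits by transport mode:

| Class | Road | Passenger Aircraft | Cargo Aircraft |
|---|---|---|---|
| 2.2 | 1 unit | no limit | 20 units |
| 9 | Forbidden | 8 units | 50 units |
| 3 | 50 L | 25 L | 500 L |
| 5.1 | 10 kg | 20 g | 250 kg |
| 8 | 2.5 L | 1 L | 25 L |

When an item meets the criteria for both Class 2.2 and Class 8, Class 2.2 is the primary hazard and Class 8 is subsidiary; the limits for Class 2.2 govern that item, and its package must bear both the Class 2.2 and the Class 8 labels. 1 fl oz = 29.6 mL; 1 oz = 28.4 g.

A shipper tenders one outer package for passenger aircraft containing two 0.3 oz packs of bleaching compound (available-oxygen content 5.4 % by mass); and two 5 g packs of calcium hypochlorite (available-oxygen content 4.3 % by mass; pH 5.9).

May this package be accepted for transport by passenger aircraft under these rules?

Bleaching compound: available-oxygen content 5.4 % by mass ≥ 4 % by mass → Class 5.1 (Oxidizer).
Calcium hypochlorite: available-oxygen content 4.3 % by mass ≥ 4 % by mass → Class 5.1 (Oxidizer).
Class 5.1 net quantity: (two 0.3 oz packs = 17.04 g) + (two 5 g packs = 10 g) = 27.04 g.
27.04 g exceeds the passenger aircraft limit of 20 g for Class 5.1.

No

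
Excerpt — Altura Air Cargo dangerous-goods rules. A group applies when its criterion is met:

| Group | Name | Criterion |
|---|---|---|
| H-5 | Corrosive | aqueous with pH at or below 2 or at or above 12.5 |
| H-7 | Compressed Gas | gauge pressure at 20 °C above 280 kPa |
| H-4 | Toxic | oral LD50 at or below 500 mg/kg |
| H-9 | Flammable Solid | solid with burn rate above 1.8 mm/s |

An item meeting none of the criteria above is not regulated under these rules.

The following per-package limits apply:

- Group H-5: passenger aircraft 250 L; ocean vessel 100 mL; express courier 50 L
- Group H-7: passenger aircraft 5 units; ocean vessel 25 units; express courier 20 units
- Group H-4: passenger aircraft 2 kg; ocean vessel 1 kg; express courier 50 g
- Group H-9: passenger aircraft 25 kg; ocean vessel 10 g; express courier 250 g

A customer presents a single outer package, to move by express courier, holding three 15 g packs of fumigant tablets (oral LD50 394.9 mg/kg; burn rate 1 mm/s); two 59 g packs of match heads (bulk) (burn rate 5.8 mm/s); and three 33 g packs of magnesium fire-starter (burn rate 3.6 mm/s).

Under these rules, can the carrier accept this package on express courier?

Yes

Fumigant tablets: oral LD50 394.9 mg/kg ≤ 500 mg/kg → Group H-4 (Toxic).
Burn rate 5.8 mm/s meets the Group H-9 criterion (Flammable Solid), so the match heads (bulk) are Group H-9.
The magnesium fire-starter has burn rate 3.6 mm/s, which is > 1.8 mm/s, so it is Group H-9 (Flammable Solid).
Group H-9 net quantity: (two 59 g packs = 118 g) + (three 33 g packs = 99 g) = 217 g.
217 g ≤ 250 g (express courier limit, Group H-9) — within limit.
Group H-4 quantity: three 15 g packs = 45 g.
45 g is within the express courier limit of 50 g for Group H-4.
Every hazard group is within its express courier limit and no segregation rule is violated.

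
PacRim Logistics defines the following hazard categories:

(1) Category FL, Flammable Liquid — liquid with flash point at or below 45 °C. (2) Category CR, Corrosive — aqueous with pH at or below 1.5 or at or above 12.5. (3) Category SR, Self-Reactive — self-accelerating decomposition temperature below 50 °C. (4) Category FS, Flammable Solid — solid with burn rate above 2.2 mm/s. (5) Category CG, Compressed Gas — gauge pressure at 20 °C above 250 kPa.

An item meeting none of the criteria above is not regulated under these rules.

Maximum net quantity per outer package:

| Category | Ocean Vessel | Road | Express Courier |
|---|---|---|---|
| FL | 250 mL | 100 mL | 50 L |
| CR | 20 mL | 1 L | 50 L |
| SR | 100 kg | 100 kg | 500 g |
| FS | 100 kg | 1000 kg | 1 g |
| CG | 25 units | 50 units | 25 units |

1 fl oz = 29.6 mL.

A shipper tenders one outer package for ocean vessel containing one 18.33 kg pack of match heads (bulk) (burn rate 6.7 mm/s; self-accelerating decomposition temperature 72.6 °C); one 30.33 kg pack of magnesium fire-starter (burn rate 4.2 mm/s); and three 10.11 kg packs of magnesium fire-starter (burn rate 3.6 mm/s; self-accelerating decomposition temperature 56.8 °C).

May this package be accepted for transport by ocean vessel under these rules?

Yes

Burn rate 6.7 mm/s meets the Category FS criterion (Flammable Solid), so the match heads (bulk) are Category FS.
The magnesium fire-starter has burn rate 4.2 mm/s, which is > 2.2 mm/s, so it is Category FS (Flammable Solid).
With burn rate 3.6 mm/s (> 2.2 mm/s), the magnesium fire-starter falls in Category FS.
Category FS net quantity: 18.33 kg + 30.33 kg + (three 10.11 kg packs = 30.33 kg) = 78.99 kg.
78.99 kg is within the ocean vessel limit of 100 kg for Category FS.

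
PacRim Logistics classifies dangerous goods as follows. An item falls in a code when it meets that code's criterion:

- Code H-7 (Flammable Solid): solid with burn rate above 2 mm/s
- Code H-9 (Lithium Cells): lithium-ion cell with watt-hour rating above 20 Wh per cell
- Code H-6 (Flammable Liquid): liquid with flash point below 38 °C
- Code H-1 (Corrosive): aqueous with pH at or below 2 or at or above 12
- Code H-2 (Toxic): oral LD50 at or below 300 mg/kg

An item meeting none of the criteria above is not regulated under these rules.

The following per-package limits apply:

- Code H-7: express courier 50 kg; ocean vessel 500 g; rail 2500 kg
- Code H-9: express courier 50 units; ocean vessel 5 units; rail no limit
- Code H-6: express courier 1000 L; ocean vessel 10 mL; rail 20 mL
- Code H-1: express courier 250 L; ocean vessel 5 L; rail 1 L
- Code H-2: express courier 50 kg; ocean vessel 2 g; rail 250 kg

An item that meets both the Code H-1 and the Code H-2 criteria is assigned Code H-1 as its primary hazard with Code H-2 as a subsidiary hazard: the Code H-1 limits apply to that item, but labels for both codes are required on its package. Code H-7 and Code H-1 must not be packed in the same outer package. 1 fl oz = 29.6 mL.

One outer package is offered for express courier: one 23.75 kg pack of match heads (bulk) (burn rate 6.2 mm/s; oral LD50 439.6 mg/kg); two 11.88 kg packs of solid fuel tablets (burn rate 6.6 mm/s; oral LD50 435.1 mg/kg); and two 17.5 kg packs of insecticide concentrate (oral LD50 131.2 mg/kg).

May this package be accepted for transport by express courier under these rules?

The match heads (bulk) have burn rate 6.2 mm/s, which is > 2 mm/s, so they are Code H-7 (Flammable Solid).
With burn rate 6.6 mm/s (> 2 mm/s), the solid fuel tablets fall in Code H-7.
The insecticide concentrate has oral LD50 131.2 mg/kg, which is ≤ 300 mg/kg, so it is Code H-2 (Toxic).
Code H-7 net quantity: 23.75 kg + (two 11.88 kg packs = 23.76 kg) = 47.51 kg.
47.51 kg ≤ 50 kg (express courier limit, Code H-7) — within limit.
Code H-2 quantity: two 17.5 kg packs = 35 kg.
35 kg ≤ 50 kg (express courier limit, Code H-2) — within limit.
The segregation rule (Code H-7 with Code H-1) does not apply to Code H-7 with Code H-2.
Every hazard code is within its express courier limit and no segregation rule is violated.

Yes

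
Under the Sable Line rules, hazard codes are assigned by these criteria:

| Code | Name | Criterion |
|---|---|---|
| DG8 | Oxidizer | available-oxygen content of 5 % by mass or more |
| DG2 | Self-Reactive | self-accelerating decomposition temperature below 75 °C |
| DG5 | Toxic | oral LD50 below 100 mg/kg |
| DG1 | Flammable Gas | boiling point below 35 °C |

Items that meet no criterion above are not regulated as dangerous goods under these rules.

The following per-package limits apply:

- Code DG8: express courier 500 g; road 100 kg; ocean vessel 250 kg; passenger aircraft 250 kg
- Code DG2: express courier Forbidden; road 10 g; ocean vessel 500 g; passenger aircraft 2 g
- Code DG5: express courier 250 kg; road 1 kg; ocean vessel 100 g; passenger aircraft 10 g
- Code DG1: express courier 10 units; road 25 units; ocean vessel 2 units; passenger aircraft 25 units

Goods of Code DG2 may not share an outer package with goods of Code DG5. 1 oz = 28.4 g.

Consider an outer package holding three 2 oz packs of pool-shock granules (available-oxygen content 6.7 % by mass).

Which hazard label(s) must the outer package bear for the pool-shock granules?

Available-oxygen content 6.7 % by mass meets the Code DG8 criterion (Oxidizer), so the pool-shock granules are Code DG8.
Only the Code DG8 label is required.

Code DG8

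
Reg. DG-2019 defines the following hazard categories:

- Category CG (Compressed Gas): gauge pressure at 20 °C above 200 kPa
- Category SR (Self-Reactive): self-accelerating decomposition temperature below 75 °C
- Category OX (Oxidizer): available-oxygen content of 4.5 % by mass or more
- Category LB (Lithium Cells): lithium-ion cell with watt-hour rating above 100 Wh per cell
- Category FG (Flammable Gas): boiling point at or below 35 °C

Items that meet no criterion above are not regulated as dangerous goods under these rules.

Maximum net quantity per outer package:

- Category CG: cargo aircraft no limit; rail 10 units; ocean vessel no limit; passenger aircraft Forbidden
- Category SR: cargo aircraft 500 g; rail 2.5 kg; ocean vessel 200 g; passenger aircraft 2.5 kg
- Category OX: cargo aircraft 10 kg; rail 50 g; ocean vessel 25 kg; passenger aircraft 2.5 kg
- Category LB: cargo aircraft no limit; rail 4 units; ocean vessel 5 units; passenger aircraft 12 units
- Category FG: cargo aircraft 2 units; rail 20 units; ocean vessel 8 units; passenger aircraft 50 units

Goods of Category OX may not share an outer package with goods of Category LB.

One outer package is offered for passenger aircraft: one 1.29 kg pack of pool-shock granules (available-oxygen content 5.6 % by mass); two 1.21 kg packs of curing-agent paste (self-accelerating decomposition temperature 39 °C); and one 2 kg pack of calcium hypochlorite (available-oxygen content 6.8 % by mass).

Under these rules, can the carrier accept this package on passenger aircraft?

No

With available-oxygen content 5.6 % by mass (≥ 4.5 % by mass), the pool-shock granules fall in Category OX.
Curing-agent paste: self-accelerating decomposition temperature 39 °C < 75 °C → Category SR (Self-Reactive).
Available-oxygen content 6.8 % by mass meets the Category OX criterion (Oxidizer), so the calcium hypochlorite is Category OX.
Total Category OX: 1.29 kg + 2 kg = 3.29 kg.
3.29 kg exceeds the passenger aircraft limit of 2.5 kg for Category OX.
Category SR quantity: two 1.21 kg packs = 2.42 kg.
2.42 kg is within the passenger aircraft limit of 2.5 kg for Category SR.
The segregation rule (Category OX with Category LB) does not apply to Category OX with Category SR.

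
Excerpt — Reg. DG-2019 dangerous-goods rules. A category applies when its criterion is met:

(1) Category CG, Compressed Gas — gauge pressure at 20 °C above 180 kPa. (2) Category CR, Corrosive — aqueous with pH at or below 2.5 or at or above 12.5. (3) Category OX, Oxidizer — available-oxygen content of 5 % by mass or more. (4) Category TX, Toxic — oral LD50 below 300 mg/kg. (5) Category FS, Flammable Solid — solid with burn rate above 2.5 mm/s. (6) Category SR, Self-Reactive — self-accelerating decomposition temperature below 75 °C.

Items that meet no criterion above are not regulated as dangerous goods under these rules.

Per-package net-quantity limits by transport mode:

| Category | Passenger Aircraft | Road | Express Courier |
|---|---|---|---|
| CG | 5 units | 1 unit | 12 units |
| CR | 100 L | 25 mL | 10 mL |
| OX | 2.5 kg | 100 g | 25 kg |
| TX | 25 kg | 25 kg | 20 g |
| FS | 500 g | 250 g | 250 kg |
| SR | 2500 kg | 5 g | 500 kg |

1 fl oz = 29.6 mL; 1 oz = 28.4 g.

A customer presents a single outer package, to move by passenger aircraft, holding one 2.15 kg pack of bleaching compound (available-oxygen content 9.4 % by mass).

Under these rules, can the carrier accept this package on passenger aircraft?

Yes

Available-oxygen content 9.4 % by mass meets the Category OX criterion (Oxidizer), so the bleaching compound is Category OX.
Category OX quantity: 2.15 kg.
That is within the Category OX passenger aircraft limit of 2.5 kg.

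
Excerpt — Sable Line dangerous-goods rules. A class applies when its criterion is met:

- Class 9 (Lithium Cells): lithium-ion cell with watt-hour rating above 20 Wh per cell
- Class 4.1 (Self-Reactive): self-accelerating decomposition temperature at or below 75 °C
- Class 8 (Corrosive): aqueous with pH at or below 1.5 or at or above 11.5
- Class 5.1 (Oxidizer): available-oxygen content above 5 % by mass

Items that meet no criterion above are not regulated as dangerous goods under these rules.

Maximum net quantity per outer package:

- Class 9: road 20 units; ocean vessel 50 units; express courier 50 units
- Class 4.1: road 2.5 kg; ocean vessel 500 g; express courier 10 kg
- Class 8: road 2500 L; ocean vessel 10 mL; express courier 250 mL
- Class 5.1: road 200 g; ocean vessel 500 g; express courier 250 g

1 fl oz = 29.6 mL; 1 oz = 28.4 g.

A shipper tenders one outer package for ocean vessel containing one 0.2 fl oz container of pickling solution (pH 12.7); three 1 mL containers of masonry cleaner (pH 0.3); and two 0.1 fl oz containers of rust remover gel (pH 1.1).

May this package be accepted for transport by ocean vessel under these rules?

pH 12.7 meets the Class 8 criterion (Corrosive), so the pickling solution is Class 8.
pH 0.3 meets the Class 8 criterion (Corrosive), so the masonry cleaner is Class 8.
The rust remover gel has pH 1.1, which is ≤ 1.5, so it is Class 8 (Corrosive).
Total Class 8: (one 0.2 fl oz container = 5.92 mL) + (three 1 mL containers = 3 mL) + (two 0.1 fl oz containers = 5.92 mL) = 14.84 mL.
That exceeds the Class 8 ocean vessel limit of 10 mL.

No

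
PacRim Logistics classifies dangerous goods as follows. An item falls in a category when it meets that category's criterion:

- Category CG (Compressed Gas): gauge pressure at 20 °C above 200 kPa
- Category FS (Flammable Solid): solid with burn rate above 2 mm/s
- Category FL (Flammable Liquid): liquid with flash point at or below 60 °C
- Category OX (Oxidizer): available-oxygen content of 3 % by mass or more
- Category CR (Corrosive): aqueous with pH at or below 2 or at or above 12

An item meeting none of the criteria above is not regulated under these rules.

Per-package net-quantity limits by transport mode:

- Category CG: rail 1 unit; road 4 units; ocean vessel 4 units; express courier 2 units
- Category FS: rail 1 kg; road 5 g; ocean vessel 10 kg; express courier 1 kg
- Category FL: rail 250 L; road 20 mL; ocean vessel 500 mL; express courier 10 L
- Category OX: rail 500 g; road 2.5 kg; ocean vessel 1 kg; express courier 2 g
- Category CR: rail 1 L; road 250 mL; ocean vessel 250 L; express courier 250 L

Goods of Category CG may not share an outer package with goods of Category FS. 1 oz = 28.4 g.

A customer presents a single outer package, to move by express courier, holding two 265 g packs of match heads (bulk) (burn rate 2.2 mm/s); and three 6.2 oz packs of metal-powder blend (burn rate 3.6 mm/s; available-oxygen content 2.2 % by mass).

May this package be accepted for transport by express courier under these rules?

No

Burn rate 2.2 mm/s meets the Category FS criterion (Flammable Solid), so the match heads (bulk) are Category FS.
Metal-powder blend: burn rate 3.6 mm/s > 2 mm/s → Category FS (Flammable Solid).
Total Category FS: (two 265 g packs = 530 g) + (three 6.2 oz packs = 528.24 g) = 1058.24 g.
That exceeds the Category FS express courier limit of 1 kg.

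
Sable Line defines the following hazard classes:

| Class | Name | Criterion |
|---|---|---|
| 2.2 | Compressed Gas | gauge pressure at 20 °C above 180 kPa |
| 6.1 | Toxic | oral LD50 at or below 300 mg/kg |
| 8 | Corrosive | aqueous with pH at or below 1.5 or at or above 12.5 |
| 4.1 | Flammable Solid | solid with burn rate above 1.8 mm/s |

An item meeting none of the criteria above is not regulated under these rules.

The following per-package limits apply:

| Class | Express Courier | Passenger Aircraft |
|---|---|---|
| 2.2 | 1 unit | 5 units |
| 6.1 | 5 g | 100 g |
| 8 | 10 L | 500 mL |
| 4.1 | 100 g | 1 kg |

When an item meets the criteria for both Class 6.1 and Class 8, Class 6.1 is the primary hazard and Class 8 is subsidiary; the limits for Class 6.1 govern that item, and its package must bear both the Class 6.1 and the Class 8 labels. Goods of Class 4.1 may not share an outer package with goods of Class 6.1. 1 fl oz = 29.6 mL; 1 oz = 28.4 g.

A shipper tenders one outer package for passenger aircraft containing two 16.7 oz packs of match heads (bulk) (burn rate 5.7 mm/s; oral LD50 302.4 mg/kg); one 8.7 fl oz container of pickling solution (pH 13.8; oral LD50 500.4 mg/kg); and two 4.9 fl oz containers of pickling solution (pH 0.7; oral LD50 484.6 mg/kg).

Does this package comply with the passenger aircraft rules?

Burn rate 5.7 mm/s meets the Class 4.1 criterion (Flammable Solid), so the match heads (bulk) are Class 4.1.
pH 13.8 meets the Class 8 criterion (Corrosive), so the pickling solution is Class 8.
With pH 0.7 (≤ 1.5), the pickling solution falls in Class 8.
Total Class 8: (one 8.7 fl oz container = 257.52 mL) + (two 4.9 fl oz containers = 290.08 mL) = 547.6 mL.
547.6 mL > 500 mL (passenger aircraft limit, Class 8) — over the limit.
Class 4.1 quantity: two 16.7 oz packs = 948.56 g.
948.56 g is within the passenger aircraft limit of 1 kg for Class 4.1.
The segregation rule (Class 4.1 with Class 6.1) does not apply to Class 8 with Class 4.1.

No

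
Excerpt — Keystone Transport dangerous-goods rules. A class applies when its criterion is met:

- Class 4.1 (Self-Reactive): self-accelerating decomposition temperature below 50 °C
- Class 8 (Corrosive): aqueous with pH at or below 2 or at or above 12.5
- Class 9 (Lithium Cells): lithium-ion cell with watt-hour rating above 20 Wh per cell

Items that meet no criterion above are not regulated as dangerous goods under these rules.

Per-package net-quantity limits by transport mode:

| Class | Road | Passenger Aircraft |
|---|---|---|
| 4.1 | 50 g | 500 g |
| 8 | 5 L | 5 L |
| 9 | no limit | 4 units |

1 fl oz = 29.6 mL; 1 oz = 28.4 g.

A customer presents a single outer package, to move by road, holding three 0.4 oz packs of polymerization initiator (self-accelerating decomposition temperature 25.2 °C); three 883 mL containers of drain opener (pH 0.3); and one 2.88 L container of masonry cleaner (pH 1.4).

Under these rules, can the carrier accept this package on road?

With self-accelerating decomposition temperature 25.2 °C (< 50 °C), the polymerization initiator falls in Class 4.1.
The drain opener has pH 0.3, which is ≤ 2, so it is Class 8 (Corrosive).
With pH 1.4 (≤ 2), the masonry cleaner falls in Class 8.
Total Class 8: (three 883 mL containers = 2.649 L) + 2.88 L = 5.529 L.
5.529 L exceeds the road limit of 5 L for Class 8.
Class 4.1 quantity: three 0.4 oz packs = 34.08 g.
34.08 g is within the road limit of 50 g for Class 4.1.

No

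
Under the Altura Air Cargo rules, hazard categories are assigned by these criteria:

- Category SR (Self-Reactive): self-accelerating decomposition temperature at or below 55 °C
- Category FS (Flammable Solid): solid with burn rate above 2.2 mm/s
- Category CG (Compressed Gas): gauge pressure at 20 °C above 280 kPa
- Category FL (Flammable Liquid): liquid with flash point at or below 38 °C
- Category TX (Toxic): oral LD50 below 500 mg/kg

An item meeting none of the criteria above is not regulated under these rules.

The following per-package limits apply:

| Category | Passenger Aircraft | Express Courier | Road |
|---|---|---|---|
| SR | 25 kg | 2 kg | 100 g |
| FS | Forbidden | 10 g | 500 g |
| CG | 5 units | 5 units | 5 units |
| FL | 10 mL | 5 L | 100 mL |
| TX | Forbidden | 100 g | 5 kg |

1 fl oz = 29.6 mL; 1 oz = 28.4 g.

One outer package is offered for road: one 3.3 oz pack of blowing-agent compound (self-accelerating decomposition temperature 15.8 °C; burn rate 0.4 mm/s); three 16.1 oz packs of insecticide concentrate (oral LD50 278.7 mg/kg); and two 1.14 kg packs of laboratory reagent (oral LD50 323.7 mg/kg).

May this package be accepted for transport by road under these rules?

Blowing-agent compound: self-accelerating decomposition temperature 15.8 °C ≤ 55 °C → Category SR (Self-Reactive).
Oral LD50 278.7 mg/kg meets the Category TX criterion (Toxic), so the insecticide concentrate is Category TX.
Laboratory reagent: oral LD50 323.7 mg/kg < 500 mg/kg → Category TX (Toxic).
Total Category TX: (three 16.1 oz packs = 1371.72 g) + (two 1.14 kg packs = 2.28 kg) = 3651.72 g.
3651.72 g is within the road limit of 5 kg for Category TX.
Category SR quantity: one 3.3 oz pack = 93.72 g.
93.72 g ≤ 100 g (road limit, Category SR) — within limit.
Every hazard category is within its road limit and no segregation rule is violated.

Yes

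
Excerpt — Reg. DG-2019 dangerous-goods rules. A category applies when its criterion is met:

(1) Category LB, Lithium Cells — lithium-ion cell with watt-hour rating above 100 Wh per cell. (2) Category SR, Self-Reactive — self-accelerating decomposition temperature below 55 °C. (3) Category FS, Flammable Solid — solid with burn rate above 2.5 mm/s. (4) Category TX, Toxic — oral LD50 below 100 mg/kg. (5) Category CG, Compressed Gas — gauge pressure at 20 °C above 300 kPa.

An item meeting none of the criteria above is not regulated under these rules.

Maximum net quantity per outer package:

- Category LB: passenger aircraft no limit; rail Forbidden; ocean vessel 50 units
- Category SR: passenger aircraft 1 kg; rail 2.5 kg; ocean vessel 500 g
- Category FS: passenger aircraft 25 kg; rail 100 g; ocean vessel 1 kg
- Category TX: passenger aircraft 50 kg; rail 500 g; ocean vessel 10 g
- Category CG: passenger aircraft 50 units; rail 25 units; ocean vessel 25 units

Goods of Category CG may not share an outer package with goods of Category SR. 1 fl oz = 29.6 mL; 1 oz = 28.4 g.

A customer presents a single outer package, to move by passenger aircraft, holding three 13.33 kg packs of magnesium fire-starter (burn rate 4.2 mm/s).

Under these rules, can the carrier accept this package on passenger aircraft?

No

With burn rate 4.2 mm/s (> 2.5 mm/s), the magnesium fire-starter falls in Category FS.
Category FS quantity: three 13.33 kg packs = 39.99 kg.
39.99 kg > 25 kg (passenger aircraft limit, Category FS) — over the limit.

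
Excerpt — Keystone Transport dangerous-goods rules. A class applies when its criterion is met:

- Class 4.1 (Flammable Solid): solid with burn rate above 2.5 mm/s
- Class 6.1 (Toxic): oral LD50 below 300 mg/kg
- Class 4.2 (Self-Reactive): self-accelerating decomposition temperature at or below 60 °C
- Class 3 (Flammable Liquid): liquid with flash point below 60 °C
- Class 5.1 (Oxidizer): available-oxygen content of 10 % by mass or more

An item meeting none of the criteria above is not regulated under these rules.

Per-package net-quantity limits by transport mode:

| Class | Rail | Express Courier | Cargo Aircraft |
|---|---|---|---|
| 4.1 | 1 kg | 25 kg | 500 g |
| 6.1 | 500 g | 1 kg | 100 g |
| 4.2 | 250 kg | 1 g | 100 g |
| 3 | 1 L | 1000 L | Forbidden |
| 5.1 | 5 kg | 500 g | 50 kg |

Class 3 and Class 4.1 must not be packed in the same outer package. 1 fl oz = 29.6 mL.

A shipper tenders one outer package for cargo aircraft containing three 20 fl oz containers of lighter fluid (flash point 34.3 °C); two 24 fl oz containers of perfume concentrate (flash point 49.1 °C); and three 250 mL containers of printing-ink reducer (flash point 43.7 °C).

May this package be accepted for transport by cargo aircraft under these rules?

No

Lighter fluid: flash point 34.3 °C < 60 °C → Class 3 (Flammable Liquid).
With flash point 49.1 °C (< 60 °C), the perfume concentrate falls in Class 3.
Printing-ink reducer: flash point 43.7 °C < 60 °C → Class 3 (Flammable Liquid).
Total Class 3: (three 20 fl oz containers = 1.776 L) + (two 24 fl oz containers = 1420.8 mL) + (three 250 mL containers = 750 mL) = 3946.8 mL.
Class 3 is Forbidden by cargo aircraft.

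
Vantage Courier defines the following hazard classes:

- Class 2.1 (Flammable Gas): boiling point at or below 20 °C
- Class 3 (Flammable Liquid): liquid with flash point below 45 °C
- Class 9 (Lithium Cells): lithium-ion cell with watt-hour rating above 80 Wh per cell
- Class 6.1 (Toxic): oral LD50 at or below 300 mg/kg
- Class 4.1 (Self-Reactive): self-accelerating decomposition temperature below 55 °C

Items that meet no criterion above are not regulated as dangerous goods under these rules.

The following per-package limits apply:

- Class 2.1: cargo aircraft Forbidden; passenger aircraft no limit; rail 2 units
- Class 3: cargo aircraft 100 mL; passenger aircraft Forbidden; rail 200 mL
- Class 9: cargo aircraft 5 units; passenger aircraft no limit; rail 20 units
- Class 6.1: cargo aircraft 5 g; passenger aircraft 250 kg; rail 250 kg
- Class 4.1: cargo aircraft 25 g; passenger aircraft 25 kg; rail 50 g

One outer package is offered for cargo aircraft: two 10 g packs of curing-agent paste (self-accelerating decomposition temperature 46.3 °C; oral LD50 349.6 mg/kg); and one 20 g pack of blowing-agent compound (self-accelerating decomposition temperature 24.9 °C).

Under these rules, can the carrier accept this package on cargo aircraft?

With self-accelerating decomposition temperature 46.3 °C (< 55 °C), the curing-agent paste falls in Class 4.1.
Blowing-agent compound: self-accelerating decomposition temperature 24.9 °C < 55 °C → Class 4.1 (Self-Reactive).
Total Class 4.1: (two 10 g packs = 20 g) + 20 g = 40 g.
40 g exceeds the cargo aircraft limit of 25 g for Class 4.1.

No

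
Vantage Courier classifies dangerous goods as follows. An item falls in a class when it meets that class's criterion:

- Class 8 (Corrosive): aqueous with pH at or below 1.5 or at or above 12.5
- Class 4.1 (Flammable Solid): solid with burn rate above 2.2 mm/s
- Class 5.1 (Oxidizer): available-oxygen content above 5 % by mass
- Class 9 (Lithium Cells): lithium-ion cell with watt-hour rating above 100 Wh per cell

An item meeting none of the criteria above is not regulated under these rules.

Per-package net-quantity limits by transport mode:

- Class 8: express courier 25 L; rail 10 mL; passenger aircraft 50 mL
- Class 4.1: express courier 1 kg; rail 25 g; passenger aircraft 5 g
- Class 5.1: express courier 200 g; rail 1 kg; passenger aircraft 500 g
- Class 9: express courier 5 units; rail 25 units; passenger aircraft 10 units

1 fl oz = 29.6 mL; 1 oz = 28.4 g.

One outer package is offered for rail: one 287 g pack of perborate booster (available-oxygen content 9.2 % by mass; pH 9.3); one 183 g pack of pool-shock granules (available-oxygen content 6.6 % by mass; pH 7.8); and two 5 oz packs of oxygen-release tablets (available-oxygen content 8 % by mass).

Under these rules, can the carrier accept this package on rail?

Available-oxygen content 9.2 % by mass meets the Class 5.1 criterion (Oxidizer), so the perborate booster is Class 5.1.
Available-oxygen content 6.6 % by mass meets the Class 5.1 criterion (Oxidizer), so the pool-shock granules are Class 5.1.
The oxygen-release tablets have available-oxygen content 8 % by mass, which is > 5 % by mass, so they are Class 5.1 (Oxidizer).
Total Class 5.1: 287 g + 183 g + (two 5 oz packs = 284 g) = 754 g.
754 g ≤ 1 kg (rail limit, Class 5.1) — within limit.

Yes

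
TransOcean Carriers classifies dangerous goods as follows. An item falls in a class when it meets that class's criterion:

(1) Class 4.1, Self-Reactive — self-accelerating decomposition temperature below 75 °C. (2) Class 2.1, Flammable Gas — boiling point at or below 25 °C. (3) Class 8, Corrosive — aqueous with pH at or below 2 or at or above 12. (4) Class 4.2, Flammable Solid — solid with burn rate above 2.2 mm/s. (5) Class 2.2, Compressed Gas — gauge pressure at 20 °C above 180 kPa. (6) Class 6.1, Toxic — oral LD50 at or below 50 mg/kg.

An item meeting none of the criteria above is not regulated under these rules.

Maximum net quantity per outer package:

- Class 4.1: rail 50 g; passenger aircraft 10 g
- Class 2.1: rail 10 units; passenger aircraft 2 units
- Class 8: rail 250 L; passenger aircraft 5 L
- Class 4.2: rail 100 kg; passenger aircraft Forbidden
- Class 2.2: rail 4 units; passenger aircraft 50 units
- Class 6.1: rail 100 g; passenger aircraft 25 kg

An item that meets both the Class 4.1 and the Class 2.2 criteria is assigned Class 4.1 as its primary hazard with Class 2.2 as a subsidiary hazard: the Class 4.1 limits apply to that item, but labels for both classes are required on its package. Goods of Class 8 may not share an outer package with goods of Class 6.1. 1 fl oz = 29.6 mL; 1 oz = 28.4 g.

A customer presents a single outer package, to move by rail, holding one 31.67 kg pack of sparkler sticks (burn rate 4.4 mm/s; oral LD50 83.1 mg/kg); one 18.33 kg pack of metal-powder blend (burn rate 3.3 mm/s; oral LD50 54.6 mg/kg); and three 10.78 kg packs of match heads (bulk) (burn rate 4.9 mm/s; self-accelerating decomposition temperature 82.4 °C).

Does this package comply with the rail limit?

Yes

The sparkler sticks have burn rate 4.4 mm/s, which is > 2.2 mm/s, so they are Class 4.2 (Flammable Solid).
Metal-powder blend: burn rate 3.3 mm/s > 2.2 mm/s → Class 4.2 (Flammable Solid).
Match heads (bulk): burn rate 4.9 mm/s > 2.2 mm/s → Class 4.2 (Flammable Solid).
Total Class 4.2: 31.67 kg + 18.33 kg + (three 10.78 kg packs = 32.34 kg) = 82.34 kg.
That is within the Class 4.2 rail limit of 100 kg.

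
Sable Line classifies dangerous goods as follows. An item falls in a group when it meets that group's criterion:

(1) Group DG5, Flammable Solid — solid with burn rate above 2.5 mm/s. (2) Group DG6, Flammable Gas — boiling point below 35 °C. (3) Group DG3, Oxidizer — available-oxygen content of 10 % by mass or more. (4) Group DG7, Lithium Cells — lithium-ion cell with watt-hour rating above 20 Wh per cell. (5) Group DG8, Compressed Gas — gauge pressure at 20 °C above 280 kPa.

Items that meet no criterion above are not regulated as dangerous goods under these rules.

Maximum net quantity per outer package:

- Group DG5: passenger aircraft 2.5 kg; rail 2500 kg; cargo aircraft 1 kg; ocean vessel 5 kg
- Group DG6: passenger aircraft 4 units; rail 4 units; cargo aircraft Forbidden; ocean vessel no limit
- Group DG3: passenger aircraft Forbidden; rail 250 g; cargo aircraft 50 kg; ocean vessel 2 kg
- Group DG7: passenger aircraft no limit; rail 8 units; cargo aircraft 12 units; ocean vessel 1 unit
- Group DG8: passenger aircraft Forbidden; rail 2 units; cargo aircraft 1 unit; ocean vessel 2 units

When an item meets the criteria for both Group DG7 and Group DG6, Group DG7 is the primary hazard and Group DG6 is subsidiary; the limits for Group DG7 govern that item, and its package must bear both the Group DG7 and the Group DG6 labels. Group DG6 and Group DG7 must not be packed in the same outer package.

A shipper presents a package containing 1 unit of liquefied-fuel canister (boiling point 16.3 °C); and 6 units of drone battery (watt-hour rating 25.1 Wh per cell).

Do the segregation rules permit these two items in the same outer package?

No

With boiling point 16.3 °C (< 35 °C), the liquefied-fuel canister falls in Group DG6.
The drone battery has watt-hour rating 25.1 Wh per cell, which is > 20 Wh per cell, so it is Group DG7 (Lithium Cells).
Group DG6 and Group DG7 may not share an outer package.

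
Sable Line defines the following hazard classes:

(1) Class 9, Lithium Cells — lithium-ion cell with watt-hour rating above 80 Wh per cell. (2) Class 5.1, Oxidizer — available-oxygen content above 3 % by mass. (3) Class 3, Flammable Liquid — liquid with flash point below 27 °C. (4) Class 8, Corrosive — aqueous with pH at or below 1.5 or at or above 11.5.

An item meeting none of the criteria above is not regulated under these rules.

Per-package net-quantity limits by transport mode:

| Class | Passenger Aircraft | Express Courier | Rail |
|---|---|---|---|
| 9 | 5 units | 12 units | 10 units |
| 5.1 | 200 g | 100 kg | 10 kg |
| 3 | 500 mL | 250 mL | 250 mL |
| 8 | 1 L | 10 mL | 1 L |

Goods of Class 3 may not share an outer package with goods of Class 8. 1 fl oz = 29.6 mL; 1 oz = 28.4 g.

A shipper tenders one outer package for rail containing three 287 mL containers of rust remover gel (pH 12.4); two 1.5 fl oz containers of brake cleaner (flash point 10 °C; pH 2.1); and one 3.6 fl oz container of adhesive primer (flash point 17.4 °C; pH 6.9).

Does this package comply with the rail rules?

No

With pH 12.4 (≥ 11.5), the rust remover gel falls in Class 8.
Flash point 10 °C meets the Class 3 criterion (Flammable Liquid), so the brake cleaner is Class 3.
With flash point 17.4 °C (< 27 °C), the adhesive primer falls in Class 3.
Total Class 3: (two 1.5 fl oz containers = 88.8 mL) + (one 3.6 fl oz container = 106.56 mL) = 195.36 mL.
195.36 mL ≤ 250 mL (rail limit, Class 3) — within limit.
Class 8 quantity: three 287 mL containers = 861 mL.
861 mL ≤ 1 L (rail limit, Class 8) — within limit.
Class 3 and Class 8 may not share an outer package.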